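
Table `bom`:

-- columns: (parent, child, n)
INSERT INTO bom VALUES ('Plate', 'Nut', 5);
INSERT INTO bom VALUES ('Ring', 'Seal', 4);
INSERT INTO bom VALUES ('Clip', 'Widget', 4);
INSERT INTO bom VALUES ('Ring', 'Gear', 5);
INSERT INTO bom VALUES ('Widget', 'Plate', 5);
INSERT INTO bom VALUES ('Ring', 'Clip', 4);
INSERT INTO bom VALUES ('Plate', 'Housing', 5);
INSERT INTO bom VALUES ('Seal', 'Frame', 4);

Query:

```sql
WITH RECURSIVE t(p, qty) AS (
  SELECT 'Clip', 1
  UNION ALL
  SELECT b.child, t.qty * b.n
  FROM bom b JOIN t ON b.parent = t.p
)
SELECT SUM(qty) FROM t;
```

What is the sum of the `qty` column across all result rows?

225

Base: (Clip, qty=1).
Iteration 1: components of {Clip} -> Widget = 1*4 = 4.
Iteration 2: components of {Widget} -> Plate = 4*5 = 20.
Iteration 3: components of {Plate} -> Housing = 20*5 = 100, Nut = 20*5 = 100.
Iteration 4: no further components; recursion stops.
SUM(qty) = 1 + 4 + 20 + 100 + 100 = 225.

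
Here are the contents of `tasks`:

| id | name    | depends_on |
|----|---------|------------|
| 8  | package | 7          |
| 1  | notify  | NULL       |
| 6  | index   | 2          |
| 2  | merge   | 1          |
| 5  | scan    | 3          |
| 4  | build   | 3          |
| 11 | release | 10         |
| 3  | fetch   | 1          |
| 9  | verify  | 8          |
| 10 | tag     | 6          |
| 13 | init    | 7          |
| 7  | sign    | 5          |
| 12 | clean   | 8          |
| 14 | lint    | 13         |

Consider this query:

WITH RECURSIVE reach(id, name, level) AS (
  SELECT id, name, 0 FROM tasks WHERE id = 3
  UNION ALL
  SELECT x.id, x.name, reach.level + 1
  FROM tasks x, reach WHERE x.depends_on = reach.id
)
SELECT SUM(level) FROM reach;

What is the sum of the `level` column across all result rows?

22

Base: id=3 (fetch) at level 0.
Iteration 1: rows with depends_on in {3} -> build (id 4, level 1), scan (id 5, level 1).
Iteration 2: rows with depends_on in {4,5} -> sign (id 7, level 2).
Iteration 3: rows with depends_on in {7} -> package (id 8, level 3), init (id 13, level 3).
Iteration 4: rows with depends_on in {8,13} -> verify (id 9, level 4), clean (id 12, level 4), lint (id 14, level 4).
Iteration 5: no rows with depends_on in {9,12,14}; recursion stops.
SUM(level) = 0 + 1 + 1 + 2 + 3 + 3 + 4 + 4 + 4 = 22.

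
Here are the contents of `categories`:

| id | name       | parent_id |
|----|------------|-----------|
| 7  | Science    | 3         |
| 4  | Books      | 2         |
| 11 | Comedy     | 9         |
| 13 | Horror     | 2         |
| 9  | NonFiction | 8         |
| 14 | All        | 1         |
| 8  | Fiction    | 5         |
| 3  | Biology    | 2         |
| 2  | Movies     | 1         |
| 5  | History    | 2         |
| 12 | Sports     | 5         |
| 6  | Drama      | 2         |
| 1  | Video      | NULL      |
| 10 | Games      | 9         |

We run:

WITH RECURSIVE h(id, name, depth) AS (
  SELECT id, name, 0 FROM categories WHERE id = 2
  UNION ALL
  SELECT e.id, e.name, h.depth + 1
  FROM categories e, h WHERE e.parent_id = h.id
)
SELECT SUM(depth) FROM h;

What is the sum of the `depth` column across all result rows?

22

Base: id=2 (Movies) at depth 0.
Iteration 1: rows with parent_id in {2} -> Biology (id 3, depth 1), Books (id 4, depth 1), History (id 5, depth 1), Drama (id 6, depth 1), Horror (id 13, depth 1).
Iteration 2: rows with parent_id in {3,4,5,6,13} -> Science (id 7, depth 2), Fiction (id 8, depth 2), Sports (id 12, depth 2).
Iteration 3: rows with parent_id in {7,8,12} -> NonFiction (id 9, depth 3).
Iteration 4: rows with parent_id in {9} -> Games (id 10, depth 4), Comedy (id 11, depth 4).
Iteration 5: no rows with parent_id in {10,11}; recursion stops.
SUM(depth) = 0 + 1 + 1 + 1 + 1 + 1 + 2 + 2 + 2 + 3 + 4 + 4 = 22.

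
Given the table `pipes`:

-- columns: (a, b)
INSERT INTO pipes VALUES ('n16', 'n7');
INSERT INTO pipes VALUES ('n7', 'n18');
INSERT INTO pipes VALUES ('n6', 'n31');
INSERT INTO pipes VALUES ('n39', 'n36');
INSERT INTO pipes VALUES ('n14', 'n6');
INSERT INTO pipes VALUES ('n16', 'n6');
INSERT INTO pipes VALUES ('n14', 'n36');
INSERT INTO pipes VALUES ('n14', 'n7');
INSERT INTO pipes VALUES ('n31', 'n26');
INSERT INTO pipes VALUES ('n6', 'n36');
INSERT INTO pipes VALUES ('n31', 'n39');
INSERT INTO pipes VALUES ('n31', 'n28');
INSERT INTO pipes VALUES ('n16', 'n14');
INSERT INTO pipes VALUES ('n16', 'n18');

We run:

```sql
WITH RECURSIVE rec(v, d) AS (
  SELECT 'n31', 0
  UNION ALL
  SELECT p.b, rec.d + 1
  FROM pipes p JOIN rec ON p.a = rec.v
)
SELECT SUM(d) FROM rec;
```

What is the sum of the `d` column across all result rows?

Base: (n31, d=0).
Iteration 1: edges from {n31} -> (n26, d=1), (n28, d=1), (n39, d=1).
Iteration 2: edges from {n26,n28,n39} -> (n36, d=2).
Iteration 3: no outgoing edges from {n36}; recursion stops.
SUM(d) = 0 + 1 + 1 + 1 + 2 = 5.

5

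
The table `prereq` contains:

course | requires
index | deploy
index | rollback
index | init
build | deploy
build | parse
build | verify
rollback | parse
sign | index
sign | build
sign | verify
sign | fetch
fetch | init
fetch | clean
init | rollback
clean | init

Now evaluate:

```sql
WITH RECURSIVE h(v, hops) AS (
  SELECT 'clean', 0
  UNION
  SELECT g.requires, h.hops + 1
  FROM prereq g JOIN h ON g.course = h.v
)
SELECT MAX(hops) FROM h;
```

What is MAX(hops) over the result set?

3

Base: (clean, hops=0).
Iteration 1: edges from {clean} -> (init, hops=1).
Iteration 2: edges from {init} -> (rollback, hops=2).
Iteration 3: edges from {rollback} -> (parse, hops=3).
Iteration 4: no outgoing edges from {parse}; recursion stops.
hops values: 0, 1, 2, 3; the maximum is 3.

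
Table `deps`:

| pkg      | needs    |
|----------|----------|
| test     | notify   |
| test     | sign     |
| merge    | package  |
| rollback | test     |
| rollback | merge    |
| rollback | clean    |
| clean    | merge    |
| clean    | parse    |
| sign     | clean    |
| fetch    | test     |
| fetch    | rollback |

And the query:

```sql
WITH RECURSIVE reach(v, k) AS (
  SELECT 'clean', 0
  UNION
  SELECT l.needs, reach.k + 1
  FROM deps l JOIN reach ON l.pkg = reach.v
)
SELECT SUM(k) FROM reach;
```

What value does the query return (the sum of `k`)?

Base: (clean, k=0).
Iteration 1: edges from {clean} -> (merge, k=1), (parse, k=1).
Iteration 2: edges from {merge,parse} -> (package, k=2).
Iteration 3: no outgoing edges from {package}; recursion stops.
SUM(k) = 0 + 1 + 1 + 2 = 4.

4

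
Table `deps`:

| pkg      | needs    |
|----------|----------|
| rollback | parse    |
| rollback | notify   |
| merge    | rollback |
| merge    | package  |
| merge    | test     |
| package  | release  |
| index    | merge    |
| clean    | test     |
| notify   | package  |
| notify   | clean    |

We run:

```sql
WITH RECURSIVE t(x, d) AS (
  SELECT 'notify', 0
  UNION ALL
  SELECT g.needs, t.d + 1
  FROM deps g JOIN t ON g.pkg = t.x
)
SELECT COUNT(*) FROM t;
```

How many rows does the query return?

5

Base: (notify, d=0).
Iteration 1: edges from {notify} -> (clean, d=1), (package, d=1).
Iteration 2: edges from {clean,package} -> (release, d=2), (test, d=2).
Iteration 3: no outgoing edges from {release,test}; recursion stops.
Total rows emitted: 5.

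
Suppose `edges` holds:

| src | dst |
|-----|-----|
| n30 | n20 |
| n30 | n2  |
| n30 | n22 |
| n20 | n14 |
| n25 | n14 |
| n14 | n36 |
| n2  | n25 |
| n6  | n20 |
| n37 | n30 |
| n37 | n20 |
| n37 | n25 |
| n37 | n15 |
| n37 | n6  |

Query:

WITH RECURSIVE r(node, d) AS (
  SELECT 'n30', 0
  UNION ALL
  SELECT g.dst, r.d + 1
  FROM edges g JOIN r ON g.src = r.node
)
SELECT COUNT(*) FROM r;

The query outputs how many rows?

Base: (n30, d=0).
Iteration 1: edges from {n30} -> (n2, d=1), (n20, d=1), (n22, d=1).
Iteration 2: edges from {n2,n20,n22} -> (n14, d=2), (n25, d=2).
Iteration 3: edges from {n14,n25} -> (n14, d=3), (n36, d=3).
Iteration 4: edges from {n14,n36} -> (n36, d=4).
Iteration 5: no outgoing edges from {n36}; recursion stops.
Total rows emitted: 9.

9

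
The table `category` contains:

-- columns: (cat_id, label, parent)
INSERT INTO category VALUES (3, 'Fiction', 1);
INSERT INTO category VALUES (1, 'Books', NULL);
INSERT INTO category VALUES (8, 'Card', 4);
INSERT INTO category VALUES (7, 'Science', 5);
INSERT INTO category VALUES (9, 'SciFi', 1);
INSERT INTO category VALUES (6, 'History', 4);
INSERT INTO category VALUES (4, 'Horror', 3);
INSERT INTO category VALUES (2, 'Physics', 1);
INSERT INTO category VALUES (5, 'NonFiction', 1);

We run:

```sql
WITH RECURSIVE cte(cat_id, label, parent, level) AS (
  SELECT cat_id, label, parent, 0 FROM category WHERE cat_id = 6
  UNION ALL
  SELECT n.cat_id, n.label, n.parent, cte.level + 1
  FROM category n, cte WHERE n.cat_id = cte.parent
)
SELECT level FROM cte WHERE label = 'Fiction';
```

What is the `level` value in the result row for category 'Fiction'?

Base: cat_id=6 (History), parent=4, level 0.
Iteration 1: join on cat_id=4 -> Horror (id 4, parent=3, level 1).
Iteration 2: join on cat_id=3 -> Fiction (id 3, parent=1, level 2).
Iteration 3: join on cat_id=1 -> Books (id 1, parent=NULL, level 3).
Iteration 4: parent is NULL; no match; recursion stops.

2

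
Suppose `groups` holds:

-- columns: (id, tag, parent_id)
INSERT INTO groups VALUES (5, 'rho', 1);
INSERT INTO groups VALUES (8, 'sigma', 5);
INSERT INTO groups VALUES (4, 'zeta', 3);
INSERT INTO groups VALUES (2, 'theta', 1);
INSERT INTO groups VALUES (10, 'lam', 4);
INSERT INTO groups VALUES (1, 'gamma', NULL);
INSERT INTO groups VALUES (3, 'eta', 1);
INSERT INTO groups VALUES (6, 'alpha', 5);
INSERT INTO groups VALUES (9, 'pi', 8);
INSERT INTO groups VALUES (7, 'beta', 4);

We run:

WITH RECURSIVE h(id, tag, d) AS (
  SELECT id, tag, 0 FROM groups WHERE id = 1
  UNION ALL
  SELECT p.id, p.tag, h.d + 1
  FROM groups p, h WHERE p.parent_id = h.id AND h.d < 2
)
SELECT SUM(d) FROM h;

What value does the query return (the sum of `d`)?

9

Base: id=1 (gamma) at d 0.
Iteration 1: rows with parent_id in {1} -> theta (id 2, d 1), eta (id 3, d 1), rho (id 5, d 1).
Iteration 2: rows with parent_id in {2,3,5} -> zeta (id 4, d 2), alpha (id 6, d 2), sigma (id 8, d 2).
Iteration 3: d < 2 fails for all current rows; recursion stops.
SUM(d) = 0 + 1 + 1 + 1 + 2 + 2 + 2 = 9.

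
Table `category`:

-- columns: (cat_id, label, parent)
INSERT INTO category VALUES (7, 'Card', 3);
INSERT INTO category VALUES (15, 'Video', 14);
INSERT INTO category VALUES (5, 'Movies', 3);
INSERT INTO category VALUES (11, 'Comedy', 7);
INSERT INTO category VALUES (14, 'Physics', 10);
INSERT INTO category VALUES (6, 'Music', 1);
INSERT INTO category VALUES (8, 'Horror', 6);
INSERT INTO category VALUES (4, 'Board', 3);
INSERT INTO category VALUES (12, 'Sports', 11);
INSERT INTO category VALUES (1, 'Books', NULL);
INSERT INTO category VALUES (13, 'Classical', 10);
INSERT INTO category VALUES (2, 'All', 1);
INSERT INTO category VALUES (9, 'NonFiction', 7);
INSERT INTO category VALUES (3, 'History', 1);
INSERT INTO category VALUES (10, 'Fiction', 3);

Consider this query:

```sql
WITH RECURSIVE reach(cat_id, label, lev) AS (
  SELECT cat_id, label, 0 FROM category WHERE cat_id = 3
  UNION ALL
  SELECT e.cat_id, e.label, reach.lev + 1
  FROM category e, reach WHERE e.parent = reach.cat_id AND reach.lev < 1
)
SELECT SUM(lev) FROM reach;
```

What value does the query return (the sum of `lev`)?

4

Base: cat_id=3 (History) at lev 0.
Iteration 1: rows with parent in {3} -> Board (id 4, lev 1), Movies (id 5, lev 1), Card (id 7, lev 1), Fiction (id 10, lev 1).
Iteration 2: lev < 1 fails for all current rows; recursion stops.
SUM(lev) = 0 + 1 + 1 + 1 + 1 = 4.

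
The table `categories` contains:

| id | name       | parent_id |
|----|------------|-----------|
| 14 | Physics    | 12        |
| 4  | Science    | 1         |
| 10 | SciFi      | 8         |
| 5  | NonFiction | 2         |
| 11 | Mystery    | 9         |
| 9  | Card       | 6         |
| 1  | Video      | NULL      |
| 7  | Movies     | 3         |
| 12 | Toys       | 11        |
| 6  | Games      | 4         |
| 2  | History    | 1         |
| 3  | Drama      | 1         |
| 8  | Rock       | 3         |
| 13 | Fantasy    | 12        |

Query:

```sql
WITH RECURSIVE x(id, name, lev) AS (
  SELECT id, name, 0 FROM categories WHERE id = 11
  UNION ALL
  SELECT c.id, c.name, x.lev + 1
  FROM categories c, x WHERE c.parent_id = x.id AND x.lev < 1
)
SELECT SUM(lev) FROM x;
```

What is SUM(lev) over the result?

1

Base: id=11 (Mystery) at lev 0.
Iteration 1: rows with parent_id in {11} -> Toys (id 12, lev 1).
Iteration 2: lev < 1 fails for all current rows; recursion stops.
SUM(lev) = 0 + 1 = 1.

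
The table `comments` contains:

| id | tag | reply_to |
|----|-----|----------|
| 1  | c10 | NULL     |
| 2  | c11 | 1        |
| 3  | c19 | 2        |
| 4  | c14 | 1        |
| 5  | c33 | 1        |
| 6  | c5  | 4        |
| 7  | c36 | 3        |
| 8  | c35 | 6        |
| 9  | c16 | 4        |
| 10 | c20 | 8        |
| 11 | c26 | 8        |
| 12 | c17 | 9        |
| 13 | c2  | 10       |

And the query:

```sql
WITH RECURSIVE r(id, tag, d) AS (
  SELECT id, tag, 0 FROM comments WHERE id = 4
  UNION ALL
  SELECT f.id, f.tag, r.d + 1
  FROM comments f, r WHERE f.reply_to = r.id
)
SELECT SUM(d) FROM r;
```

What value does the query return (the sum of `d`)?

Base: id=4 (c14) at d 0.
Iteration 1: rows with reply_to in {4} -> c5 (id 6, d 1), c16 (id 9, d 1).
Iteration 2: rows with reply_to in {6,9} -> c35 (id 8, d 2), c17 (id 12, d 2).
Iteration 3: rows with reply_to in {8,12} -> c20 (id 10, d 3), c26 (id 11, d 3).
Iteration 4: rows with reply_to in {10,11} -> c2 (id 13, d 4).
Iteration 5: no rows with reply_to in {13}; recursion stops.
SUM(d) = 0 + 1 + 1 + 2 + 2 + 3 + 3 + 4 = 16.

16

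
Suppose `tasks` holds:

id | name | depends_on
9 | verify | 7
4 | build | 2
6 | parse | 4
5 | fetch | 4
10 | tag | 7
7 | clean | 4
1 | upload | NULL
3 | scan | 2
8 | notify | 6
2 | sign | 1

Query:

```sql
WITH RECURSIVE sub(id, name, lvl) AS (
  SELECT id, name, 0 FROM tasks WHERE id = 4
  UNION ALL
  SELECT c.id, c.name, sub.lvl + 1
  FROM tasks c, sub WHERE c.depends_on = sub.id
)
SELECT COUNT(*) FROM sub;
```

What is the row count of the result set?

Base: id=4 (build) at lvl 0.
Iteration 1: rows with depends_on in {4} -> fetch (id 5, lvl 1), parse (id 6, lvl 1), clean (id 7, lvl 1).
Iteration 2: rows with depends_on in {5,6,7} -> notify (id 8, lvl 2), verify (id 9, lvl 2), tag (id 10, lvl 2).
Iteration 3: no rows with depends_on in {8,9,10}; recursion stops.
Total rows emitted: 7.

7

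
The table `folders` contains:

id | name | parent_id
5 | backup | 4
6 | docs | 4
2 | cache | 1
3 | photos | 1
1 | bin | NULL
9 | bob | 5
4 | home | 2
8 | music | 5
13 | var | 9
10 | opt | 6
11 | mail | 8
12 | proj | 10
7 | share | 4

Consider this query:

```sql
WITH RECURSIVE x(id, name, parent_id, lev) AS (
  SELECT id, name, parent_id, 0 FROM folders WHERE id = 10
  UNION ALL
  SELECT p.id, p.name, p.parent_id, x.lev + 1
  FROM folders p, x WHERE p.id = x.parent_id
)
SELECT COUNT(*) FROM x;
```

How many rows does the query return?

Base: id=10 (opt), parent_id=6, lev 0.
Iteration 1: join on id=6 -> docs (id 6, parent_id=4, lev 1).
Iteration 2: join on id=4 -> home (id 4, parent_id=2, lev 2).
Iteration 3: join on id=2 -> cache (id 2, parent_id=1, lev 3).
Iteration 4: join on id=1 -> bin (id 1, parent_id=NULL, lev 4).
Iteration 5: parent_id is NULL; no match; recursion stops.
Total rows emitted: 5.

5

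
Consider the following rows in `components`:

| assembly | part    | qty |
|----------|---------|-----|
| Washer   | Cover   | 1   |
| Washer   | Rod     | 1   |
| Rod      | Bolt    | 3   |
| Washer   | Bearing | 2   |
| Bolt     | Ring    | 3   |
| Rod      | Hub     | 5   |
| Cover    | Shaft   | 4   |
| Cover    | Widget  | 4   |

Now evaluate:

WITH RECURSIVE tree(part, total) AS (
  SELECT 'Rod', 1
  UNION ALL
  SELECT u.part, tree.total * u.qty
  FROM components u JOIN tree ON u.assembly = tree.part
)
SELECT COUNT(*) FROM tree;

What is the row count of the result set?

4

Base: (Rod, total=1).
Iteration 1: components of {Rod} -> Bolt = 1*3 = 3, Hub = 1*5 = 5.
Iteration 2: components of {Bolt,Hub} -> Ring = 3*3 = 9.
Iteration 3: no further components; recursion stops.
Total rows emitted: 4.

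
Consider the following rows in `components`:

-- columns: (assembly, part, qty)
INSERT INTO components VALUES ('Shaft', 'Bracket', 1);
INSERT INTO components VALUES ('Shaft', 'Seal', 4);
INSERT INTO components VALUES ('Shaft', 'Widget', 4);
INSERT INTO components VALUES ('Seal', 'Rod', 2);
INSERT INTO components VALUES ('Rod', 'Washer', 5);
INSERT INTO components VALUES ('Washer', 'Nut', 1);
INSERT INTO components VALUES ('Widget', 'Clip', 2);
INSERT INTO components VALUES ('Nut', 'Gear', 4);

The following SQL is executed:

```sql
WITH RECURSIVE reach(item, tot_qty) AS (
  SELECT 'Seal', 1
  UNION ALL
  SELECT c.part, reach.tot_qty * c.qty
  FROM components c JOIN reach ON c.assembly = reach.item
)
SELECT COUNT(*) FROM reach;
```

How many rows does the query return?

Base: (Seal, tot_qty=1).
Iteration 1: components of {Seal} -> Rod = 1*2 = 2.
Iteration 2: components of {Rod} -> Washer = 2*5 = 10.
Iteration 3: components of {Washer} -> Nut = 10*1 = 10.
Iteration 4: components of {Nut} -> Gear = 10*4 = 40.
Iteration 5: no further components; recursion stops.
Total rows emitted: 5.

5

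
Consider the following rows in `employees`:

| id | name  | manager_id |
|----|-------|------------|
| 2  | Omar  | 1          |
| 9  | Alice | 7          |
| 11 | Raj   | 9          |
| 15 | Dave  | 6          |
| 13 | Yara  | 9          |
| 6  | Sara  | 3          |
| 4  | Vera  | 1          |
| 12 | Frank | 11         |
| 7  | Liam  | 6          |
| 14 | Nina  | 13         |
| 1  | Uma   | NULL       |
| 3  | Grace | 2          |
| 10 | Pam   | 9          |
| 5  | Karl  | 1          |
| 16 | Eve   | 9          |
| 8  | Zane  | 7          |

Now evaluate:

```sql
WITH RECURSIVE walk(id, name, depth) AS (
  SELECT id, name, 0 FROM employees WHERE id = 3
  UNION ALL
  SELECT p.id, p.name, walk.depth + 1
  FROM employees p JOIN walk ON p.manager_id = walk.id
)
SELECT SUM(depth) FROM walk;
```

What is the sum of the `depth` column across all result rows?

Base: id=3 (Grace) at depth 0.
Iteration 1: rows with manager_id in {3} -> Sara (id 6, depth 1).
Iteration 2: rows with manager_id in {6} -> Liam (id 7, depth 2), Dave (id 15, depth 2).
Iteration 3: rows with manager_id in {7,15} -> Zane (id 8, depth 3), Alice (id 9, depth 3).
Iteration 4: rows with manager_id in {8,9} -> Pam (id 10, depth 4), Raj (id 11, depth 4), Yara (id 13, depth 4), Eve (id 16, depth 4).
Iteration 5: rows with manager_id in {10,11,13,16} -> Frank (id 12, depth 5), Nina (id 14, depth 5).
Iteration 6: no rows with manager_id in {12,14}; recursion stops.
SUM(depth) = 0 + 1 + 2 + 2 + 3 + 3 + 4 + 4 + 4 + 4 + 5 + 5 = 37.

37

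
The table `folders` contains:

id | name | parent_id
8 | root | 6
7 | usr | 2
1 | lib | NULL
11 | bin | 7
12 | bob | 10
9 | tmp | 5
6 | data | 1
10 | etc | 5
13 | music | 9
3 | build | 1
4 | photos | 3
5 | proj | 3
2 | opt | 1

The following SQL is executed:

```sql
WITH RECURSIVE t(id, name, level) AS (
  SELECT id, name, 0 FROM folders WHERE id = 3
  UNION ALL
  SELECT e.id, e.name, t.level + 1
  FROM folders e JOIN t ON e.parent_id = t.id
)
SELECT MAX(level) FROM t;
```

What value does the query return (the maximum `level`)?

3

Base: id=3 (build) at level 0.
Iteration 1: rows with parent_id in {3} -> photos (id 4, level 1), proj (id 5, level 1).
Iteration 2: rows with parent_id in {4,5} -> tmp (id 9, level 2), etc (id 10, level 2).
Iteration 3: rows with parent_id in {9,10} -> bob (id 12, level 3), music (id 13, level 3).
Iteration 4: no rows with parent_id in {12,13}; recursion stops.
level values: 0, 1, 1, 2, 2, 3, 3; the maximum is 3.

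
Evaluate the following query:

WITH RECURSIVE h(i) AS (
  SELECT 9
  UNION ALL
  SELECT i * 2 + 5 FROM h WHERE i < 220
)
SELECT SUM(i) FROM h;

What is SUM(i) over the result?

852

Base: i=9.
Iteration 1: 9 < 220 holds -> i = 9 * 2 + 5 = 23.
Iteration 2: 23 < 220 holds -> i = 23 * 2 + 5 = 51.
Iteration 3: 51 < 220 holds -> i = 51 * 2 + 5 = 107.
Iteration 4: 107 < 220 holds -> i = 107 * 2 + 5 = 219.
Iteration 5: 219 < 220 holds -> i = 219 * 2 + 5 = 443.
Iteration 6: 443 < 220 fails; recursion stops.
SUM(i) = 9 + 23 + 51 + 107 + 219 + 443 = 852.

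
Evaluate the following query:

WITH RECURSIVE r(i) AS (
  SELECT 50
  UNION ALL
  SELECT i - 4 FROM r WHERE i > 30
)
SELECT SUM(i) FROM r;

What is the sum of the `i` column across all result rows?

240

Base: i=50.
Iteration 1: 50 > 30 holds -> i = 50 - 4 = 46.
Iteration 2: 46 > 30 holds -> i = 46 - 4 = 42.
Iteration 3: 42 > 30 holds -> i = 42 - 4 = 38.
Iteration 4: 38 > 30 holds -> i = 38 - 4 = 34.
Iteration 5: 34 > 30 holds -> i = 34 - 4 = 30.
Iteration 6: 30 > 30 fails; recursion stops.
SUM(i) = 50 + 46 + 42 + 38 + 34 + 30 = 240.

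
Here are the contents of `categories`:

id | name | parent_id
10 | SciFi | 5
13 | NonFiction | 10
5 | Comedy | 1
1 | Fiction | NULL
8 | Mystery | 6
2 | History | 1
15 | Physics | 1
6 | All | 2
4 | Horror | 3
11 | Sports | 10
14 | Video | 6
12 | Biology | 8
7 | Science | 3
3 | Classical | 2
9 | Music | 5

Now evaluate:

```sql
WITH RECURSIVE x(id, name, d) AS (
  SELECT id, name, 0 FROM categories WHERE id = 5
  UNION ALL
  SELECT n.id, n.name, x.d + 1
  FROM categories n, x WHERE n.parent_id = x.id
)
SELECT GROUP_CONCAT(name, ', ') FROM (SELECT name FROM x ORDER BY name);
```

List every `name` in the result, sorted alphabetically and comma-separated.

Comedy, Music, NonFiction, SciFi, Sports

Base: id=5 (Comedy) at d 0.
Iteration 1: rows with parent_id in {5} -> Music (id 9, d 1), SciFi (id 10, d 1).
Iteration 2: rows with parent_id in {9,10} -> Sports (id 11, d 2), NonFiction (id 13, d 2).
Iteration 3: no rows with parent_id in {11,13}; recursion stops.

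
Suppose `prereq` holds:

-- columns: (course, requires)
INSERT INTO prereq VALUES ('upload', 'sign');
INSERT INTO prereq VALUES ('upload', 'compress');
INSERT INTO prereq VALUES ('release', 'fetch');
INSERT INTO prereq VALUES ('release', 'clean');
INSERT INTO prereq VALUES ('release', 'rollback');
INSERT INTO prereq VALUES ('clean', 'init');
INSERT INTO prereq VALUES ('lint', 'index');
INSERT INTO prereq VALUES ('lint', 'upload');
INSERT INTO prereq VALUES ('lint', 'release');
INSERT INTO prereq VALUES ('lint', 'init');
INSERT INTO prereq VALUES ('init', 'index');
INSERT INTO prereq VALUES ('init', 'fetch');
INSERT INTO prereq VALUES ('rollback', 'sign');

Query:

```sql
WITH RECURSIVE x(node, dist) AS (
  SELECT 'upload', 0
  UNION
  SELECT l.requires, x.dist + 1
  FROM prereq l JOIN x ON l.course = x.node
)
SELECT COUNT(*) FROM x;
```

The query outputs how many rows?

Base: (upload, dist=0).
Iteration 1: edges from {upload} -> (compress, dist=1), (sign, dist=1).
Iteration 2: no outgoing edges from {compress,sign}; recursion stops.
Total rows emitted: 3.

3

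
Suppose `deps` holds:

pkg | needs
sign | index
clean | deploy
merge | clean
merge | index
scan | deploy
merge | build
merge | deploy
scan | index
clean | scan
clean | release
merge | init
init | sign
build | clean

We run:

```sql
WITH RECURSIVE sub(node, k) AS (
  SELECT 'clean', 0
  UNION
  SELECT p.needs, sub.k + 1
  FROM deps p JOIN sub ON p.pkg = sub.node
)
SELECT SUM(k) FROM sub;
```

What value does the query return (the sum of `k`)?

Base: (clean, k=0).
Iteration 1: edges from {clean} -> (deploy, k=1), (release, k=1), (scan, k=1).
Iteration 2: edges from {deploy,release,scan} -> (deploy, k=2), (index, k=2).
Iteration 3: no outgoing edges from {deploy,index}; recursion stops.
SUM(k) = 0 + 1 + 1 + 1 + 2 + 2 = 7.

7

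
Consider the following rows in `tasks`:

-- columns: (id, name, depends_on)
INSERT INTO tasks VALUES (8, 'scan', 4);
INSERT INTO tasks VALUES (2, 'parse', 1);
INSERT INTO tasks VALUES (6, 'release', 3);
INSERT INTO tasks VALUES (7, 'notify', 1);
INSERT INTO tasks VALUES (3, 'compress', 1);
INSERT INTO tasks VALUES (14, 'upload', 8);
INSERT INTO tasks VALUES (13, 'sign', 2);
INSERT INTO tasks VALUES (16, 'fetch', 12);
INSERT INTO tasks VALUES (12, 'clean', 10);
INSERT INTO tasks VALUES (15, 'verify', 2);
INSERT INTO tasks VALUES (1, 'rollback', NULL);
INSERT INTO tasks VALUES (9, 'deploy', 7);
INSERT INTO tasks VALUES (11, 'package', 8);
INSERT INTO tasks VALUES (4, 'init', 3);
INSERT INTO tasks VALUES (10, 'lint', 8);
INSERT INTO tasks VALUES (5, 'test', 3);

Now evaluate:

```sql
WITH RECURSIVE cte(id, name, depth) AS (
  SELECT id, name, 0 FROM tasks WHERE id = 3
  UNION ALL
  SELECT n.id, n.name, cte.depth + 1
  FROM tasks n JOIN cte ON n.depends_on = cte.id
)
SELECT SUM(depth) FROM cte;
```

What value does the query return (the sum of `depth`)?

23

Base: id=3 (compress) at depth 0.
Iteration 1: rows with depends_on in {3} -> init (id 4, depth 1), test (id 5, depth 1), release (id 6, depth 1).
Iteration 2: rows with depends_on in {4,5,6} -> scan (id 8, depth 2).
Iteration 3: rows with depends_on in {8} -> lint (id 10, depth 3), package (id 11, depth 3), upload (id 14, depth 3).
Iteration 4: rows with depends_on in {10,11,14} -> clean (id 12, depth 4).
Iteration 5: rows with depends_on in {12} -> fetch (id 16, depth 5).
Iteration 6: no rows with depends_on in {16}; recursion stops.
SUM(depth) = 0 + 1 + 1 + 1 + 2 + 3 + 3 + 3 + 4 + 5 = 23.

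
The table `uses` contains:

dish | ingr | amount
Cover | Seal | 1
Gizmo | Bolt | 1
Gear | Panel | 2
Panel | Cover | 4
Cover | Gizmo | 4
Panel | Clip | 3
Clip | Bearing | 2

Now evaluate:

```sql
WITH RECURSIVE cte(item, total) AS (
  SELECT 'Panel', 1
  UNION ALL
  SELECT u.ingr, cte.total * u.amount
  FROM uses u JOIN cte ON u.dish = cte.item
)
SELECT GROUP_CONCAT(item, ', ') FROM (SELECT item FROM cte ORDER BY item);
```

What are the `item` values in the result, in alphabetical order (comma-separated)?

Base: (Panel, total=1).
Iteration 1: components of {Panel} -> Clip = 1*3 = 3, Cover = 1*4 = 4.
Iteration 2: components of {Clip,Cover} -> Bearing = 3*2 = 6, Gizmo = 4*4 = 16, Seal = 4*1 = 4.
Iteration 3: components of {Bearing,Gizmo,Seal} -> Bolt = 16*1 = 16.
Iteration 4: no further components; recursion stops.

Bearing, Bolt, Clip, Cover, Gizmo, Panel, Seal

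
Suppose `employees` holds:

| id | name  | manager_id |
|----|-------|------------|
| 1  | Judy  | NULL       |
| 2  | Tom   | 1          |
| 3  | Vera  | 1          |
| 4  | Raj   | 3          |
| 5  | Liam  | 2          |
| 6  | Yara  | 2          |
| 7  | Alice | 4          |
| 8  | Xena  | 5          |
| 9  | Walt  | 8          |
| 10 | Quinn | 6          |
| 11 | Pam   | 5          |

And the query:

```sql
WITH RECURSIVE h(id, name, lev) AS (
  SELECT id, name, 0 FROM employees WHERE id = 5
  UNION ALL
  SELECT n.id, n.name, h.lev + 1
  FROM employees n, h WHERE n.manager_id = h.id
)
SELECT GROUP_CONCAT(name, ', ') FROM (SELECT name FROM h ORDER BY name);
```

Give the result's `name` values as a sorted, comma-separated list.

Base: id=5 (Liam) at lev 0.
Iteration 1: rows with manager_id in {5} -> Xena (id 8, lev 1), Pam (id 11, lev 1).
Iteration 2: rows with manager_id in {8,11} -> Walt (id 9, lev 2).
Iteration 3: no rows with manager_id in {9}; recursion stops.

Liam, Pam, Walt, Xena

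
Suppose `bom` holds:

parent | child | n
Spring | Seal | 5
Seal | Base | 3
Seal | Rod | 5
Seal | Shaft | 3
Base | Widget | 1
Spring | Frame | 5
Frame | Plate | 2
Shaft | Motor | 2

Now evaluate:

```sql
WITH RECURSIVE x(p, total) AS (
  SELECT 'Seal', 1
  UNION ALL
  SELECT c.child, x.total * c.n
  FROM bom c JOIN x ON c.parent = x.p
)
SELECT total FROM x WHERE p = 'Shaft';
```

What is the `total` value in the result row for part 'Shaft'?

3

Base: (Seal, total=1).
Iteration 1: components of {Seal} -> Base = 1*3 = 3, Rod = 1*5 = 5, Shaft = 1*3 = 3.
Iteration 2: components of {Base,Rod,Shaft} -> Motor = 3*2 = 6, Widget = 3*1 = 3.
Iteration 3: no further components; recursion stops.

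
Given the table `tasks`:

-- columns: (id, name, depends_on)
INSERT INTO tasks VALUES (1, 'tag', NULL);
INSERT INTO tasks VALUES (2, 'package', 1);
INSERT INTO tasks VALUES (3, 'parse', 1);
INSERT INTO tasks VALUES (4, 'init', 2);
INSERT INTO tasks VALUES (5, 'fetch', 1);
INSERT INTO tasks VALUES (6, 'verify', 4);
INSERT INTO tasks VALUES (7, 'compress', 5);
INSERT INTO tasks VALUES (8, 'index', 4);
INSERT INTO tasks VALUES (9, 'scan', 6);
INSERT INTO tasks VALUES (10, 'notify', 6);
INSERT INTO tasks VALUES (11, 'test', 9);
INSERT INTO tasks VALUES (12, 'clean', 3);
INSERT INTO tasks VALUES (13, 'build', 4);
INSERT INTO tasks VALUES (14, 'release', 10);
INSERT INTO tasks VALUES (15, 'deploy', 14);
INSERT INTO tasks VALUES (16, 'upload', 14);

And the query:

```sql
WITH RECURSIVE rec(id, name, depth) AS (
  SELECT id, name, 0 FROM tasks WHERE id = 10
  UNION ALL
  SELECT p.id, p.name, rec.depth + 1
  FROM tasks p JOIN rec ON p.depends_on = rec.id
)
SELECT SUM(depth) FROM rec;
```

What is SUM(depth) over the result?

Base: id=10 (notify) at depth 0.
Iteration 1: rows with depends_on in {10} -> release (id 14, depth 1).
Iteration 2: rows with depends_on in {14} -> deploy (id 15, depth 2), upload (id 16, depth 2).
Iteration 3: no rows with depends_on in {15,16}; recursion stops.
SUM(depth) = 0 + 1 + 2 + 2 = 5.

5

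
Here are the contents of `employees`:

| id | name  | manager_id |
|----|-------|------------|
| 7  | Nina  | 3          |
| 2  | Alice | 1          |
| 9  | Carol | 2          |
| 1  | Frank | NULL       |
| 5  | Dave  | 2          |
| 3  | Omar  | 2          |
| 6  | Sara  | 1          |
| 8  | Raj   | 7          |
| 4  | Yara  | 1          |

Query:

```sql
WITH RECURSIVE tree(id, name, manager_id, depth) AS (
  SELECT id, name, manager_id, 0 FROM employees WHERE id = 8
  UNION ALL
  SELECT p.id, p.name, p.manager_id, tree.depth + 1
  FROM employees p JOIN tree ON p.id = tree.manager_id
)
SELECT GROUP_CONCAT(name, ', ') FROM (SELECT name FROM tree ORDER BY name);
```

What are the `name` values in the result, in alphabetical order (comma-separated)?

Base: id=8 (Raj), manager_id=7, depth 0.
Iteration 1: join on id=7 -> Nina (id 7, manager_id=3, depth 1).
Iteration 2: join on id=3 -> Omar (id 3, manager_id=2, depth 2).
Iteration 3: join on id=2 -> Alice (id 2, manager_id=1, depth 3).
Iteration 4: join on id=1 -> Frank (id 1, manager_id=NULL, depth 4).
Iteration 5: manager_id is NULL; no match; recursion stops.

Alice, Frank, Nina, Omar, Raj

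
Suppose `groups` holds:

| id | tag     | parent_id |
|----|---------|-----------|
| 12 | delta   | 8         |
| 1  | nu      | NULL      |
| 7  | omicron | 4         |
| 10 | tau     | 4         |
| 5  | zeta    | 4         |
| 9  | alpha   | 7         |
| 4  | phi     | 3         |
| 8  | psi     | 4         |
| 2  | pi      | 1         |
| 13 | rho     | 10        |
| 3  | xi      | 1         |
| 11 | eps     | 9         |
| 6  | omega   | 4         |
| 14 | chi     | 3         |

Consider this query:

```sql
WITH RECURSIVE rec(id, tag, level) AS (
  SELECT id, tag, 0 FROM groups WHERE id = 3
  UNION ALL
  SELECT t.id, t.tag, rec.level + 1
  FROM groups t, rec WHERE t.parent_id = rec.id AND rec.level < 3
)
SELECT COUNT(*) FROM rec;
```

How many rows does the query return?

Base: id=3 (xi) at level 0.
Iteration 1: rows with parent_id in {3} -> phi (id 4, level 1), chi (id 14, level 1).
Iteration 2: rows with parent_id in {4,14} -> zeta (id 5, level 2), omega (id 6, level 2), omicron (id 7, level 2), psi (id 8, level 2), tau (id 10, level 2).
Iteration 3: rows with parent_id in {5,6,7,8,10} -> alpha (id 9, level 3), delta (id 12, level 3), rho (id 13, level 3).
Iteration 4: level < 3 fails for all current rows; recursion stops.
Total rows emitted: 11.

11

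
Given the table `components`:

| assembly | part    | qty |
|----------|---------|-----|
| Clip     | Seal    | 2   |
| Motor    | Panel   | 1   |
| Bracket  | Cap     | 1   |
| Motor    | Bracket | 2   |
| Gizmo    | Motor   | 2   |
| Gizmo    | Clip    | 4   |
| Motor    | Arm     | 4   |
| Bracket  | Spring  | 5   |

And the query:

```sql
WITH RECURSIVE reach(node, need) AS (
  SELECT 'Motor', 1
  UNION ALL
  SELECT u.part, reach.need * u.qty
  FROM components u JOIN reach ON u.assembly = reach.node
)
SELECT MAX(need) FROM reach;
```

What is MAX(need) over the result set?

10

Base: (Motor, need=1).
Iteration 1: components of {Motor} -> Arm = 1*4 = 4, Bracket = 1*2 = 2, Panel = 1*1 = 1.
Iteration 2: components of {Arm,Bracket,Panel} -> Cap = 2*1 = 2, Spring = 2*5 = 10.
Iteration 3: no further components; recursion stops.
need values: 1, 1, 2, 4, 2, 10; the maximum is 10.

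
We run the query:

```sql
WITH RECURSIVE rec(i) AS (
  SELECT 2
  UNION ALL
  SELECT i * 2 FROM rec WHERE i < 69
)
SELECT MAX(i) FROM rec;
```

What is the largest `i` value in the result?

Base: i=2.
Iteration 1: 2 < 69 holds -> i = 2 * 2 = 4.
Iteration 2: 4 < 69 holds -> i = 4 * 2 = 8.
Iteration 3: 8 < 69 holds -> i = 8 * 2 = 16.
Iteration 4: 16 < 69 holds -> i = 16 * 2 = 32.
Iteration 5: 32 < 69 holds -> i = 32 * 2 = 64.
Iteration 6: 64 < 69 holds -> i = 64 * 2 = 128.
Iteration 7: 128 < 69 fails; recursion stops.
i values: 2, 4, 8, 16, 32, 64, 128; the maximum is 128.

128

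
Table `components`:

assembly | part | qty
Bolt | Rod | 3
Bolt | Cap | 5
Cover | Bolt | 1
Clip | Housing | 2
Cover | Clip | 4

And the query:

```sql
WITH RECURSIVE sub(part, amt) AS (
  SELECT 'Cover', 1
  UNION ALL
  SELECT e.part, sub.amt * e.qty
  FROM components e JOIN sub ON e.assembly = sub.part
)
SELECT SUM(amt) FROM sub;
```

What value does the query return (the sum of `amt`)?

22

Base: (Cover, amt=1).
Iteration 1: components of {Cover} -> Bolt = 1*1 = 1, Clip = 1*4 = 4.
Iteration 2: components of {Bolt,Clip} -> Cap = 1*5 = 5, Housing = 4*2 = 8, Rod = 1*3 = 3.
Iteration 3: no further components; recursion stops.
SUM(amt) = 1 + 1 + 4 + 3 + 5 + 8 = 22.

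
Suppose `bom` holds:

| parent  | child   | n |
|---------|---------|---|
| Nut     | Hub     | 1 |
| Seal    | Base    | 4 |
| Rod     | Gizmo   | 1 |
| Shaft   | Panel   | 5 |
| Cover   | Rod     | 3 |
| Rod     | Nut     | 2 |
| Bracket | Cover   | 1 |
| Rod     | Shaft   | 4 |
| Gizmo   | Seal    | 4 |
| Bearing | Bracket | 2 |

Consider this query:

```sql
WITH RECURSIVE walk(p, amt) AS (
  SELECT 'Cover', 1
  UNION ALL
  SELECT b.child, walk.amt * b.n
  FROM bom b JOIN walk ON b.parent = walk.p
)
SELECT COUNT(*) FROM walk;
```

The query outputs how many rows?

9

Base: (Cover, amt=1).
Iteration 1: components of {Cover} -> Rod = 1*3 = 3.
Iteration 2: components of {Rod} -> Gizmo = 3*1 = 3, Nut = 3*2 = 6, Shaft = 3*4 = 12.
Iteration 3: components of {Gizmo,Nut,Shaft} -> Hub = 6*1 = 6, Panel = 12*5 = 60, Seal = 3*4 = 12.
Iteration 4: components of {Hub,Panel,Seal} -> Base = 12*4 = 48.
Iteration 5: no further components; recursion stops.
Total rows emitted: 9.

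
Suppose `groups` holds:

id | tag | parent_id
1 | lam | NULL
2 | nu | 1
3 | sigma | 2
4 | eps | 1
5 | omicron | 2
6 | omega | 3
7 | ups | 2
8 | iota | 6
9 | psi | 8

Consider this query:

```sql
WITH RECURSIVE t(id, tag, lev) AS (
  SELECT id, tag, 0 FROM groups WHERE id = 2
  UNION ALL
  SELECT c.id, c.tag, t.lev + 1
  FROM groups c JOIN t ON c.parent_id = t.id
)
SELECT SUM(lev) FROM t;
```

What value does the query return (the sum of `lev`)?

Base: id=2 (nu) at lev 0.
Iteration 1: rows with parent_id in {2} -> sigma (id 3, lev 1), omicron (id 5, lev 1), ups (id 7, lev 1).
Iteration 2: rows with parent_id in {3,5,7} -> omega (id 6, lev 2).
Iteration 3: rows with parent_id in {6} -> iota (id 8, lev 3).
Iteration 4: rows with parent_id in {8} -> psi (id 9, lev 4).
Iteration 5: no rows with parent_id in {9}; recursion stops.
SUM(lev) = 0 + 1 + 1 + 1 + 2 + 3 + 4 = 12.

12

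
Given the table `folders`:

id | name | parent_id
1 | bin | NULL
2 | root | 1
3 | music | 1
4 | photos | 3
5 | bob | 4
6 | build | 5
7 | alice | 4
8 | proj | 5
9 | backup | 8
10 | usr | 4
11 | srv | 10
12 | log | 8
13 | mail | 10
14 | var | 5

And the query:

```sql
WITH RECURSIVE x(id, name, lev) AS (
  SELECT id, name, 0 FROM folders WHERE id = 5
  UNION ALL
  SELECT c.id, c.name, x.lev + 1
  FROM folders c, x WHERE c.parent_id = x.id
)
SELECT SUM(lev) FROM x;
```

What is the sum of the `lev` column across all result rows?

7

Base: id=5 (bob) at lev 0.
Iteration 1: rows with parent_id in {5} -> build (id 6, lev 1), proj (id 8, lev 1), var (id 14, lev 1).
Iteration 2: rows with parent_id in {6,8,14} -> backup (id 9, lev 2), log (id 12, lev 2).
Iteration 3: no rows with parent_id in {9,12}; recursion stops.
SUM(lev) = 0 + 1 + 1 + 1 + 2 + 2 = 7.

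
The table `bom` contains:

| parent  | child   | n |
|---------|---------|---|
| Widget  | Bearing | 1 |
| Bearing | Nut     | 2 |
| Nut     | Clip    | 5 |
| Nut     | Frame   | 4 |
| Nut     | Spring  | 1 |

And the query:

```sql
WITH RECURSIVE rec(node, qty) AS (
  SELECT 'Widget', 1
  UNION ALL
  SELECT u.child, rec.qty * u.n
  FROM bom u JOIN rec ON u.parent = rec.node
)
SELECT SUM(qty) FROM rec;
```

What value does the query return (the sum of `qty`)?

Base: (Widget, qty=1).
Iteration 1: components of {Widget} -> Bearing = 1*1 = 1.
Iteration 2: components of {Bearing} -> Nut = 1*2 = 2.
Iteration 3: components of {Nut} -> Clip = 2*5 = 10, Frame = 2*4 = 8, Spring = 2*1 = 2.
Iteration 4: no further components; recursion stops.
SUM(qty) = 1 + 1 + 2 + 10 + 8 + 2 = 24.

24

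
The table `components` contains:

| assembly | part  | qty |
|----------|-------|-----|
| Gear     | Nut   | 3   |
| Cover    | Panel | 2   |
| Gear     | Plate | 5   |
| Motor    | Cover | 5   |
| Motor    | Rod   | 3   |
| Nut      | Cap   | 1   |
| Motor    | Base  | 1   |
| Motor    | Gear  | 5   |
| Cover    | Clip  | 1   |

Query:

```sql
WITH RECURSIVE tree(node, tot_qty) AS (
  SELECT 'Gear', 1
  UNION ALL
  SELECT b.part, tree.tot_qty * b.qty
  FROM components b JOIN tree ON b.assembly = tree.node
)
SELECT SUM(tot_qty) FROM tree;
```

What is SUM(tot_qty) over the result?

12

Base: (Gear, tot_qty=1).
Iteration 1: components of {Gear} -> Nut = 1*3 = 3, Plate = 1*5 = 5.
Iteration 2: components of {Nut,Plate} -> Cap = 3*1 = 3.
Iteration 3: no further components; recursion stops.
SUM(tot_qty) = 1 + 3 + 5 + 3 = 12.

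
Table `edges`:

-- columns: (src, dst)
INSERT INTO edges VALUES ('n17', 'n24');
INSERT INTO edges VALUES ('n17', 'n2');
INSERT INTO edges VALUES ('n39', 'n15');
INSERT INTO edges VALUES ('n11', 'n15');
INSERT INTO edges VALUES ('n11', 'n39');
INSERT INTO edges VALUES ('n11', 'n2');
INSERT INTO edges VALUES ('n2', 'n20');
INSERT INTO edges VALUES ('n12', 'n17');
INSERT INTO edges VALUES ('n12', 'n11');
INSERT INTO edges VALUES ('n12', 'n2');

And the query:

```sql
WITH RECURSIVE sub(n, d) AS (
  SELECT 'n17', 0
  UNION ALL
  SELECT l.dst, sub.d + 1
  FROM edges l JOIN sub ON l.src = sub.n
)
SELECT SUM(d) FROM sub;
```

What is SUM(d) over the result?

4

Base: (n17, d=0).
Iteration 1: edges from {n17} -> (n2, d=1), (n24, d=1).
Iteration 2: edges from {n2,n24} -> (n20, d=2).
Iteration 3: no outgoing edges from {n20}; recursion stops.
SUM(d) = 0 + 1 + 1 + 2 = 4.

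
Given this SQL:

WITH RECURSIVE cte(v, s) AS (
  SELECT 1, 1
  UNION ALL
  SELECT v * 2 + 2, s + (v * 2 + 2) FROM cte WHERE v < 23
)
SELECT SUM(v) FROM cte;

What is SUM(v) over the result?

83

Base: v=1, s=1.
Iteration 1: 1 < 23 holds -> v = 1 * 2 + 2 = 4, s = 1 + 4 = 5.
Iteration 2: 4 < 23 holds -> v = 4 * 2 + 2 = 10, s = 5 + 10 = 15.
Iteration 3: 10 < 23 holds -> v = 10 * 2 + 2 = 22, s = 15 + 22 = 37.
Iteration 4: 22 < 23 holds -> v = 22 * 2 + 2 = 46, s = 37 + 46 = 83.
Iteration 5: 46 < 23 fails; recursion stops.
SUM(v) = 1 + 4 + 10 + 22 + 46 = 83.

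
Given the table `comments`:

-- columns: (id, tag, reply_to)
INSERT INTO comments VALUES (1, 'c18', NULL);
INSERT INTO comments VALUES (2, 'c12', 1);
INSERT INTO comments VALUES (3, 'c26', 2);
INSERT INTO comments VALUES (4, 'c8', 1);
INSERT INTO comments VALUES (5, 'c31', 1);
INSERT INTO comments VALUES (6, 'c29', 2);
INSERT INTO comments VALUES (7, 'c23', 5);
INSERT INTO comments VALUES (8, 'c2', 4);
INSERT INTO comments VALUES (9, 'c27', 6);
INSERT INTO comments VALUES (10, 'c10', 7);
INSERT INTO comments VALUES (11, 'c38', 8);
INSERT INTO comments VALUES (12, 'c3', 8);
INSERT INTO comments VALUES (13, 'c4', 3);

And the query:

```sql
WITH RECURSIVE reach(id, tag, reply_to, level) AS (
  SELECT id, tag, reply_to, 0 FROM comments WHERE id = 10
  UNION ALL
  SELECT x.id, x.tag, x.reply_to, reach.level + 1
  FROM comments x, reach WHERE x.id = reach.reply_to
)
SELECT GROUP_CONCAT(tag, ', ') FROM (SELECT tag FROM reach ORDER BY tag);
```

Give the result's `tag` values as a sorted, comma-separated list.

c10, c18, c23, c31

Base: id=10 (c10), reply_to=7, level 0.
Iteration 1: join on id=7 -> c23 (id 7, reply_to=5, level 1).
Iteration 2: join on id=5 -> c31 (id 5, reply_to=1, level 2).
Iteration 3: join on id=1 -> c18 (id 1, reply_to=NULL, level 3).
Iteration 4: reply_to is NULL; no match; recursion stops.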